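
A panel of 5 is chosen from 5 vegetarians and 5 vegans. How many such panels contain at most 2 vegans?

Split by how many vegans are chosen (0 through 2).
Sum: C(5,0)·C(5,5) + C(5,1)·C(5,4) + C(5,2)·C(5,3) = 1 + 25 + 100 = 126.

126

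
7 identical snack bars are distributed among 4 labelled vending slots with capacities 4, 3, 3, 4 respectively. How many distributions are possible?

60

By stars and bars, unrestricted non-negative solutions to x_1+…+x_4 = 7 number C(7+3,3) = 120.
Subtract solutions that violate a single cap (substitute x_i' = x_i − (cap_i+1)): x_1 ≥ 5 gives C(5,3) = 10; x_2 ≥ 4 gives C(6,3) = 20; x_3 ≥ 4 gives C(6,3) = 20; x_4 ≥ 5 gives C(5,3) = 10. Together 60.
No two caps can be exceeded simultaneously, so the pair terms are all 0.
By inclusion–exclusion the count is 120 − 60 + 0 = 60.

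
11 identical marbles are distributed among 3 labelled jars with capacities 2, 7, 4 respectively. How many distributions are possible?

6

Without the upper bounds there are C(13,2) = 78 ways to split 11 among 3 jars.
Subtract solutions that violate a single cap (substitute x_i' = x_i − (cap_i+1)): x_1 ≥ 3 gives C(10,2) = 45; x_2 ≥ 8 gives C(5,2) = 10; x_3 ≥ 5 gives C(8,2) = 28. Together 83.
Add back pairs where two caps are both exceeded: 1 + 10 + 0 = 11.
By inclusion–exclusion the count is 78 − 83 + 11 = 6.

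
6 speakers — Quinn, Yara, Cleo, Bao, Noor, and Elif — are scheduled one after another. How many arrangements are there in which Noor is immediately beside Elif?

Place the 4 others and the Noor-Elif pair as 5 objects in a line; the pair has 2 internal arrangements.
So the count is 2·(5)! = 240.

240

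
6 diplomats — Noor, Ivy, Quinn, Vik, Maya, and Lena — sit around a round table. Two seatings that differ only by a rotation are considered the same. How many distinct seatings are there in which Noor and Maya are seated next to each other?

48

Treat {Noor, Maya} as one unit (2 internal orders) and seat the resulting 5 units around the table: (4)! circular arrangements.
So 2 × (4)! = 2 × 24 = 48.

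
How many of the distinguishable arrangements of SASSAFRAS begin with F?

With the first slot taken by F, it remains to arrange the other 8 letters (SASSARAS).
Those 8 letters have A appearing 3 times and S appearing 4 times, giving (8)!/(4!·3!) = 280.

280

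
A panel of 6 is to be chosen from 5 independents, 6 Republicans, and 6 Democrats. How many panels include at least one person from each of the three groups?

With no constraint there are C(17,6) = 12376 possible selections.
Selections missing a whole group: no independents → C(12,6) = 924; no Republicans → C(11,6) = 462; no Democrats → C(11,6) = 462.
Add back selections omitting two groups (i.e. drawn from a single group): C(5,6) + C(6,6) + C(6,6) = 2.
By inclusion–exclusion: 12376 − 1848 + 2 = 10530.

10530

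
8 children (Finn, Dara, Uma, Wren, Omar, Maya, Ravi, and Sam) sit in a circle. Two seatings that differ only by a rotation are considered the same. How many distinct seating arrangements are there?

5040

Seat Finn anywhere (absorbing the rotational symmetry), then permute the other 7: (7)! = 5040.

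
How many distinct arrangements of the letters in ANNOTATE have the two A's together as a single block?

1260

Treat the 2 copies of A as a single block. The multiset to arrange is then {AA, E, N, N, O, T, T}, 7 items in all.
That gives (7)!/(2!·2!) = 1260 arrangements.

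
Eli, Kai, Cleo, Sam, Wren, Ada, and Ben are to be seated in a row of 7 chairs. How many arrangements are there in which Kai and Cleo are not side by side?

Of the 7! = 5040 arrangements, those with Kai and Cleo adjacent number 2 × 6! = 1440 (treat the pair as a block with 2 internal orders).
Complementary counting: 5040 − 1440 = 3600.

3600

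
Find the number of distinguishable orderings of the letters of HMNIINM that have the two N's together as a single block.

Treat the 2 copies of N as a single block. The multiset to arrange is then {NN, H, I, I, M, M}, 6 items in all.
That gives (6)!/(2!·2!) = 180 arrangements.

180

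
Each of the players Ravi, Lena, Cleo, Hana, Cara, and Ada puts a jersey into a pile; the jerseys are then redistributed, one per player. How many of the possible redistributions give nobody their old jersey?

265

This is the derangement count D_6: permutations of 6 items with no fixed point.
By inclusion–exclusion this is Σ_{j=0}^{6} (−1)^j C(6,j)·(6−j)!.
Computing: 720 − 720 + 360 − 120 + 30 − 6 + 1 = 265.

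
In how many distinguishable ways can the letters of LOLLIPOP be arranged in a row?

LOLLIPOP has 8 letters with L appearing 3 times, O appearing twice, and P appearing twice.
The number of distinct arrangements is 8!/(3!·2!·2!) = 40320/24 = 1680.

1680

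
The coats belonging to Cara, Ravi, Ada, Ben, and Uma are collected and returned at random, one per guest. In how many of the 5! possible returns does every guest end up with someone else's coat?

44

Let Aᵢ be the assignments in which guest i gets their own coat. We want the size of the complement of A₁∪…∪A_5.
By inclusion–exclusion this is Σ_{j=0}^{5} (−1)^j C(5,j)·(5−j)!.
Computing: 120 − 120 + 60 − 20 + 5 − 1 = 44.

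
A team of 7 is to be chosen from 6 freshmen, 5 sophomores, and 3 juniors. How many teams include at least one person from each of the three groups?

Unrestricted: C(14,7) = 3432 ways to pick any 7 of the 14.
Subtract selections that omit an entire group: no freshmen → C(8,7) = 8; no sophomores → C(9,7) = 36; no juniors → C(11,7) = 330.
Add back selections omitting two groups (i.e. drawn from a single group): C(6,7) + C(5,7) + C(3,7) = 0.
By inclusion–exclusion: 3432 − 374 + 0 = 3058.

3058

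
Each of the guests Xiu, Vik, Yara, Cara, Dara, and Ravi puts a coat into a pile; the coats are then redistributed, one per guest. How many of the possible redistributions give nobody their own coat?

265

Count assignments avoiding every fixed point. For any j of the 6 guests fixed to their own coat, the other 6−j can be arranged in (6−j)! ways.
By inclusion–exclusion this is Σ_{j=0}^{6} (−1)^j C(6,j)·(6−j)!.
Computing: 720 − 720 + 360 − 120 + 30 − 6 + 1 = 265.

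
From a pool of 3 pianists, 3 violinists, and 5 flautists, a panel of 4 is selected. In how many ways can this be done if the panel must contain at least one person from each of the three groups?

180

Unrestricted: C(11,4) = 330 ways to pick any 4 of the 11.
Selections missing a whole group: no pianists → C(8,4) = 70; no violinists → C(8,4) = 70; no flautists → C(6,4) = 15.
Add back selections omitting two groups (i.e. drawn from a single group): C(3,4) + C(3,4) + C(5,4) = 5.
By inclusion–exclusion: 330 − 155 + 5 = 180.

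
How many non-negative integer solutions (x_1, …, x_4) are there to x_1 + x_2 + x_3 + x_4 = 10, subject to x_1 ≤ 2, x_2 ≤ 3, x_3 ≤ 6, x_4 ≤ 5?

53

By stars and bars, unrestricted non-negative solutions to x_1+…+x_4 = 10 number C(10+3,3) = 286.
Subtract solutions that violate a single cap (substitute x_i' = x_i − (cap_i+1)): x_1 ≥ 3 gives C(10,3) = 120; x_2 ≥ 4 gives C(9,3) = 84; x_3 ≥ 7 gives C(6,3) = 20; x_4 ≥ 6 gives C(7,3) = 35. Together 259.
Add back pairs where two caps are both exceeded: 20 + 1 + 4 + 0 + 1 + 0 = 26.
By inclusion–exclusion the count is 286 − 259 + 26 = 53.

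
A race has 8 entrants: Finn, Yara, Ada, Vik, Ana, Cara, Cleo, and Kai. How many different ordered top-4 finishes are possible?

There are 8 choices for 1st place, 7 for 2nd, and so on down to 5 for position 4.
That gives 8 × 7 × 6 × 5 = 1680.

1680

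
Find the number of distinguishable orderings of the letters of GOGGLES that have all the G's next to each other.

Treat the 3 copies of G as a single block. The multiset to arrange is then {GGG, E, L, O, S}, 5 items in all.
All 5 items are distinct, so there are (5)! = 120 arrangements.

120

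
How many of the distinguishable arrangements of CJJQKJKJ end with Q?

Fix Q in the last position and arrange the remaining 7 letters.
Those 7 letters have J appearing 4 times and K appearing twice, giving (7)!/(4!·2!) = 105.

105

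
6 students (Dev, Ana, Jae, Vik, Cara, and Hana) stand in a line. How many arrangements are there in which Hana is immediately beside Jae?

Glue Hana and Jae into one block (2 internal orders), leaving 5 units to arrange in a row.
So the count is 2·(5)! = 240.

240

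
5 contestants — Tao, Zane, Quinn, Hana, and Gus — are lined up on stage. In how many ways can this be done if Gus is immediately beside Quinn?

48

Place the 3 others and the Gus-Quinn pair as 4 objects in a line; the pair has 2 internal arrangements.
So the count is 2·(4)! = 48.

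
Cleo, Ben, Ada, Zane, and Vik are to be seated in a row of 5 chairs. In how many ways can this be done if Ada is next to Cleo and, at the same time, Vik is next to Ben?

24

Treat {Ada,Cleo} as one block (2 orders) and {Vik,Ben} as another (2 orders).
That leaves 3 units to arrange: 2 × 2 × 3! = 4 × 6 = 24.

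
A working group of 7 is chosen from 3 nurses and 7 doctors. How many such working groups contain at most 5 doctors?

Split by how many doctors are chosen (0 through 5).
Sum: C(7,0)·C(3,7) + C(7,1)·C(3,6) + C(7,2)·C(3,5) + C(7,3)·C(3,4) + C(7,4)·C(3,3) + C(7,5)·C(3,2) = 0 + 0 + 0 + 0 + 35 + 63 = 98.

98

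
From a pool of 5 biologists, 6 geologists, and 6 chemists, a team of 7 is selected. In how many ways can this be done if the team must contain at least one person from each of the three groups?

17996

Unrestricted: C(17,7) = 19448 ways to pick any 7 of the 17.
Subtract selections that omit an entire group: no biologists → C(12,7) = 792; no geologists → C(11,7) = 330; no chemists → C(11,7) = 330.
Add back selections omitting two groups (i.e. drawn from a single group): C(5,7) + C(6,7) + C(6,7) = 0.
By inclusion–exclusion: 19448 − 1452 + 0 = 17996.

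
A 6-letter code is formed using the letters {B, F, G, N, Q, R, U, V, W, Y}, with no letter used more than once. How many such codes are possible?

151200

Choose and order 6 of the 10 symbols: the first letter has 10 options, the next 9, and so on down to 5.
That product is 10 × 9 × 8 × 7 × 6 × 5 = 151200.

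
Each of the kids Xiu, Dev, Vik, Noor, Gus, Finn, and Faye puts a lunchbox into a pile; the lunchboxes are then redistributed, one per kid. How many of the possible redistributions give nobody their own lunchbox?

1854

Let Aᵢ be the assignments in which kid i gets their own lunchbox. We want the size of the complement of A₁∪…∪A_7.
By inclusion–exclusion this is Σ_{j=0}^{7} (−1)^j C(7,j)·(7−j)!.
Computing: 5040 − 5040 + 2520 − 840 + 210 − 42 + 7 − 1 = 1854.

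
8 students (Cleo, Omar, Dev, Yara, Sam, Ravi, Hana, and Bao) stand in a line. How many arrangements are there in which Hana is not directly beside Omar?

30240

There are 8! = 40320 arrangements in all. If Hana and Omar are adjacent, merging them into one block gives 2·(7)! = 10080 arrangements.
So 40320 − 10080 = 30240 arrangements keep them apart.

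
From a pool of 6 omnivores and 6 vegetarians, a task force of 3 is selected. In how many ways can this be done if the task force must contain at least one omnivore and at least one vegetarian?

With no constraint there are C(12,3) = 220 possible selections.
Selections missing a whole group: no omnivores → C(6,3) = 20; no vegetarians → C(6,3) = 20.
Both groups omitted at once is impossible, so 220 − 40 = 180.

180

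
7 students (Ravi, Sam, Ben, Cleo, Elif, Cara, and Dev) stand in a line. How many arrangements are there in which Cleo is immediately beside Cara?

Treat {Cleo, Cara} as a single unit. There are 6 units to order, and the pair itself can be ordered 2 ways.
That gives 2 × 6! = 2 × 720 = 1440.

1440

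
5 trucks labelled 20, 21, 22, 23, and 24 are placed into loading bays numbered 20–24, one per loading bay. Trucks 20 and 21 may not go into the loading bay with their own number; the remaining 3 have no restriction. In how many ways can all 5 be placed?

78

Let Aᵢ (for i ∈ {20, 21}) be the placements that put truck i in its forbidden loading bay. Any j of these fix j positions, leaving (5−j)! ways to fill the rest, and there are C(2,j) ways to pick which j.
By inclusion–exclusion, the number of valid placements is Σ_{j=0}^{2} (−1)^j C(2,j)·(5−j)!.
Computing: 120 − 48 + 6 = 78.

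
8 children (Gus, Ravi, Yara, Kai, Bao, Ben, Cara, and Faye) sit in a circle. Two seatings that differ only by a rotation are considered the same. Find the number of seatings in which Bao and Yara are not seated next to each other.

Without the restriction there are (7)! = 5040 seatings.
Seatings with Bao beside Yara: treat them as a block with 2 internal orders, giving 2 × (6)! = 1440.
Subtracting, 5040 − 1440 = 3600.

3600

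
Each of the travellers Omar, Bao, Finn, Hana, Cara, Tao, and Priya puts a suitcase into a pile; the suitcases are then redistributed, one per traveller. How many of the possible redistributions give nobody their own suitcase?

This is the derangement count D_7: permutations of 7 items with no fixed point.
By inclusion–exclusion this is Σ_{j=0}^{7} (−1)^j C(7,j)·(7−j)!.
Computing: 5040 − 5040 + 2520 − 840 + 210 − 42 + 7 − 1 = 1854.

1854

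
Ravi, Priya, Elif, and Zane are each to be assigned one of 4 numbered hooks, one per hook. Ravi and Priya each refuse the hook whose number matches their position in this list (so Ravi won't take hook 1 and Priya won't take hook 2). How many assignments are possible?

14

Let Aᵢ (for i ∈ {1, 2}) be the placements that put person i in their forbidden hook. Any j of these fix j positions, leaving (4−j)! ways to fill the rest, and there are C(2,j) ways to pick which j.
By inclusion–exclusion, the number of valid placements is Σ_{j=0}^{2} (−1)^j C(2,j)·(4−j)!.
Computing: 24 − 12 + 2 = 14.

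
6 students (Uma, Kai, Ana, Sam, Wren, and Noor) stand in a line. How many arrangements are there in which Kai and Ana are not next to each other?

480

Of the 6! = 720 arrangements, those with Kai and Ana adjacent number 2 × 5! = 240 (treat the pair as a block with 2 internal orders).
Complementary counting: 720 − 240 = 480.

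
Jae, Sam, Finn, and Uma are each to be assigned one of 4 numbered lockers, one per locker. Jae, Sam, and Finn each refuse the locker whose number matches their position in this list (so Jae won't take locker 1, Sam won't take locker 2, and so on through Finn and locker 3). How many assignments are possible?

11

Let Aᵢ (for i ∈ {1, 2, 3}) be the placements that put person i in their forbidden locker. Any j of these fix j positions, leaving (4−j)! ways to fill the rest, and there are C(3,j) ways to pick which j.
By inclusion–exclusion, the number of valid placements is Σ_{j=0}^{3} (−1)^j C(3,j)·(4−j)!.
Computing: 24 − 18 + 6 − 1 = 11.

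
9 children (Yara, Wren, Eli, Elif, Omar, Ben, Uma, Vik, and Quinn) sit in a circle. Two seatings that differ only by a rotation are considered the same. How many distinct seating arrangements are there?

Seat Yara anywhere (absorbing the rotational symmetry), then permute the other 8: (8)! = 40320.

40320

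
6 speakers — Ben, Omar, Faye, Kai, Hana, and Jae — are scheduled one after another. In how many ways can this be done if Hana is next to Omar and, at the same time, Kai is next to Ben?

96

Treat {Hana,Omar} as one block (2 orders) and {Kai,Ben} as another (2 orders).
That leaves 4 units to arrange: 2 × 2 × 4! = 4 × 24 = 96.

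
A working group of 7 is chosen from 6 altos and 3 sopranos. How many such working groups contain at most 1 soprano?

Split by how many sopranos are chosen (0 through 1).
Sum: C(3,0)·C(6,7) + C(3,1)·C(6,6) = 0 + 3 = 3.

3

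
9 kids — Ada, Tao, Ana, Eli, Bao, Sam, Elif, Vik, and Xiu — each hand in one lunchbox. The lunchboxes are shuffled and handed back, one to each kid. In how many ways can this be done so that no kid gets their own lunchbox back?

Count assignments avoiding every fixed point. For any j of the 9 kids fixed to their own lunchbox, the other 9−j can be arranged in (9−j)! ways.
By inclusion–exclusion this is Σ_{j=0}^{9} (−1)^j C(9,j)·(9−j)!.
Computing: 362880 − 362880 + 181440 − 60480 + 15120 − 3024 + 504 − 72 + 9 − 1 = 133496.

133496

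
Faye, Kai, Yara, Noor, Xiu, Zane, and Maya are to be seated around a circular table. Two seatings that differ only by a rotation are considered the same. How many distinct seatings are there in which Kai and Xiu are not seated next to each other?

480

Without the restriction there are (6)! = 720 seatings.
Those with Kai next to Xiu: fuse the pair into one unit and seat 6 units around a circle — 2·(5)! = 240.
Subtracting, 720 − 240 = 480.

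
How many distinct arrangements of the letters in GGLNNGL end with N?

60

With the last slot taken by N, it remains to arrange the other 6 letters (GGLNGL).
Those 6 letters have G appearing 3 times and L appearing twice, giving (6)!/(3!·2!) = 60.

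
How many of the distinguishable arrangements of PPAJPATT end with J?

210

Fix J in the last position and arrange the remaining 7 letters.
Those 7 letters have A appearing twice, P appearing 3 times, and T appearing twice, giving (7)!/(3!·2!·2!) = 210.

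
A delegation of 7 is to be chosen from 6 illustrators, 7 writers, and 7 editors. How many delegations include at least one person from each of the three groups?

Unrestricted: C(20,7) = 77520 ways to pick any 7 of the 20.
Selections missing a whole group: no illustrators → C(14,7) = 3432; no writers → C(13,7) = 1716; no editors → C(13,7) = 1716.
Add back selections omitting two groups (i.e. drawn from a single group): C(6,7) + C(7,7) + C(7,7) = 2.
By inclusion–exclusion: 77520 − 6864 + 2 = 70658.

70658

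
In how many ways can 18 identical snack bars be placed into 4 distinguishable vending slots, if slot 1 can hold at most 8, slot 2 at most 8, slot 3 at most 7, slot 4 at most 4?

Ignoring the caps, the number of non-negative solutions to x_1+…+x_4 = 18 is C(21,3) = 1330.
Subtract solutions that violate a single cap (substitute x_i' = x_i − (cap_i+1)): x_1 ≥ 9 gives C(12,3) = 220; x_2 ≥ 9 gives C(12,3) = 220; x_3 ≥ 8 gives C(13,3) = 286; x_4 ≥ 5 gives C(16,3) = 560. Together 1286.
Add back pairs where two caps are both exceeded: 1 + 4 + 35 + 4 + 35 + 56 = 135.
By inclusion–exclusion the count is 1330 − 1286 + 135 = 179.

179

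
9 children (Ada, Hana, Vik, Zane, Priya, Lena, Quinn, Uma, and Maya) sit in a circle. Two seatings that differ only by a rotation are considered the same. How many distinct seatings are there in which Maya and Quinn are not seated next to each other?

30240

Without the restriction there are (8)! = 40320 seatings.
Those with Maya next to Quinn: fuse the pair into one unit and seat 8 units around a circle — 2·(7)! = 10080.
Subtracting, 40320 − 10080 = 30240.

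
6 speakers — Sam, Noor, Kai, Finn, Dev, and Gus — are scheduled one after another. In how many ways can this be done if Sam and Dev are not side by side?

480

There are 6! = 720 arrangements in all. If Sam and Dev are adjacent, merging them into one block gives 2·(5)! = 240 arrangements.
So 720 − 240 = 480 arrangements keep them apart.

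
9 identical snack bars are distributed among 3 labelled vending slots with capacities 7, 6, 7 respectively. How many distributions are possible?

43

By stars and bars, unrestricted non-negative solutions to x_1+…+x_3 = 9 number C(9+2,2) = 55.
Subtract solutions that violate a single cap (substitute x_i' = x_i − (cap_i+1)): x_1 ≥ 8 gives C(3,2) = 3; x_2 ≥ 7 gives C(4,2) = 6; x_3 ≥ 8 gives C(3,2) = 3. Together 12.
No two caps can be exceeded simultaneously, so the pair terms are all 0.
By inclusion–exclusion the count is 55 − 12 + 0 = 43.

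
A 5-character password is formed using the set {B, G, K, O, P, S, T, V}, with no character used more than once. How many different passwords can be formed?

6720

Choose and order 5 of the 8 symbols: the first character has 8 options, the next 7, and so on down to 4.
That product is 8 × 7 × 6 × 5 × 4 = 6720.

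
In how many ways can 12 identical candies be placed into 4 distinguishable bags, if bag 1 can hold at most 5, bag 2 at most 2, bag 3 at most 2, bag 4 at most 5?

Without the upper bounds there are C(15,3) = 455 ways to split 12 among 4 bags.
Subtract solutions that violate a single cap (substitute x_i' = x_i − (cap_i+1)): x_1 ≥ 6 gives C(9,3) = 84; x_2 ≥ 3 gives C(12,3) = 220; x_3 ≥ 3 gives C(12,3) = 220; x_4 ≥ 6 gives C(9,3) = 84. Together 608.
Add back pairs where two caps are both exceeded: 20 + 20 + 1 + 84 + 20 + 20 = 165.
Subtract triples: 1 + 0 + 0 + 1 = 2.
By inclusion–exclusion the count is 455 − 608 + 165 − 2 = 10.

10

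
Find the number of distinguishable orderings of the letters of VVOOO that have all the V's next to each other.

Treat the 2 copies of V as a single block. The multiset to arrange is then {VV, O, O, O}, 4 items in all.
That gives (4)!/(3!) = 4 arrangements.

4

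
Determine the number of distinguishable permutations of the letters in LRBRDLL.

The 7 letters of LRBRDLL have repeats: L appearing 3 times and R appearing twice.
Dividing 7! = 5040 by 3!·2! = 12 for the repeated letters gives 420.

420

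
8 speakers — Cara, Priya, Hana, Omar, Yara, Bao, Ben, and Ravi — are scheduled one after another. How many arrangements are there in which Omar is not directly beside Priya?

30240

Of the 8! = 40320 arrangements, those with Omar and Priya adjacent number 2 × 7! = 10080 (treat the pair as a block with 2 internal orders).
So 40320 − 10080 = 30240 arrangements keep them apart.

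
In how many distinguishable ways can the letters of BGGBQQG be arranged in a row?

The 7 letters of BGGBQQG have repeats: B appearing twice, G appearing 3 times, and Q appearing twice.
So there are 7! / (3!·2!·2!) = 210 distinguishable arrangements.

210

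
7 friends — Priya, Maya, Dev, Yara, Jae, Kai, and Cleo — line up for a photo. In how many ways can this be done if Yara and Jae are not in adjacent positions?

Of the 7! = 5040 arrangements, those with Yara and Jae adjacent number 2 × 6! = 1440 (treat the pair as a block with 2 internal orders).
So 5040 − 1440 = 3600 arrangements keep them apart.

3600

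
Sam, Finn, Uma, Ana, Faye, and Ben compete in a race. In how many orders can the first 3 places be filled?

120

There are 6 choices for 1st place, 5 for 2nd, and 4 for 3rd.
That gives 6 × 5 × 4 = 120.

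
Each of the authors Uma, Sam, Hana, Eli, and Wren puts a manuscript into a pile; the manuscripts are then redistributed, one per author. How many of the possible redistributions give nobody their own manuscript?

44

This is the derangement count D_5: permutations of 5 items with no fixed point.
By inclusion–exclusion this is Σ_{j=0}^{5} (−1)^j C(5,j)·(5−j)!.
Computing: 120 − 120 + 60 − 20 + 5 − 1 = 44.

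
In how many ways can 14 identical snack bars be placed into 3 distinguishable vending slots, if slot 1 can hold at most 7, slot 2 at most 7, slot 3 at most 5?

By stars and bars, unrestricted non-negative solutions to x_1+…+x_3 = 14 number C(14+2,2) = 120.
Subtract solutions that violate a single cap (substitute x_i' = x_i − (cap_i+1)): x_1 ≥ 8 gives C(8,2) = 28; x_2 ≥ 8 gives C(8,2) = 28; x_3 ≥ 6 gives C(10,2) = 45. Together 101.
Add back pairs where two caps are both exceeded: 0 + 1 + 1 = 2.
By inclusion–exclusion the count is 120 − 101 + 2 = 21.

21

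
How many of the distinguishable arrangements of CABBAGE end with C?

180

With the last slot taken by C, it remains to arrange the other 6 letters (ABBAGE).
Those 6 letters have A appearing twice and B appearing twice, giving (6)!/(2!·2!) = 180.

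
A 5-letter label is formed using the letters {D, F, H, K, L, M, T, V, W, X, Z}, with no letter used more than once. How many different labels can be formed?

Choose and order 5 of the 11 symbols: the first letter has 11 options, the next 10, and so on down to 7.
That product is 11 × 10 × 9 × 8 × 7 = 55440.

55440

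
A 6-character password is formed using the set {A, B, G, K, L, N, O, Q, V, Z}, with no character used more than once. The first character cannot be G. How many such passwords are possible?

The first character has 10−1 = 9 choices (anything except G).
The remaining 5 characters are filled from the other 9 symbols without repetition: 9 × 8 × 7 × 6 × 5 = 15120.
Total: 9 × 15120 = 136080.

136080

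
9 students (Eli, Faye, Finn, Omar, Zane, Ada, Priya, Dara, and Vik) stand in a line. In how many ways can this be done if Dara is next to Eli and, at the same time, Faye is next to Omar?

Treat {Dara,Eli} as one block (2 orders) and {Faye,Omar} as another (2 orders).
That leaves 7 units to arrange: 2 × 2 × 7! = 4 × 5040 = 20160.

20160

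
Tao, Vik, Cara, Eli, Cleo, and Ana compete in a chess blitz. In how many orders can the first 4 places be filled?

There are 6 choices for 1st place, 5 for 2nd, and so on down to 3 for position 4.
That gives 6 × 5 × 4 × 3 = 360.

360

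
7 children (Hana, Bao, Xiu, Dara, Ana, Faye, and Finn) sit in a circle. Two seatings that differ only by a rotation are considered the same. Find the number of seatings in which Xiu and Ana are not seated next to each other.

All circular seatings of 7 people number (6)! = 720.
Seatings with Xiu beside Ana: treat them as a block with 2 internal orders, giving 2 × (5)! = 240.
Subtracting, 720 − 240 = 480.

480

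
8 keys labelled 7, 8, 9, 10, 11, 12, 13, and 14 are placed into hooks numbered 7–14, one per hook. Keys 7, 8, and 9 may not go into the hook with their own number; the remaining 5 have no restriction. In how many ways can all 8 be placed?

Let Aᵢ (for i ∈ {7, 8, 9}) be the placements that put key i in its forbidden hook. Any j of these fix j positions, leaving (8−j)! ways to fill the rest, and there are C(3,j) ways to pick which j.
By inclusion–exclusion, the number of valid placements is Σ_{j=0}^{3} (−1)^j C(3,j)·(8−j)!.
Computing: 40320 − 15120 + 2160 − 120 = 27240.

27240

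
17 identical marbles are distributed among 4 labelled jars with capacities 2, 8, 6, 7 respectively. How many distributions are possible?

64

By stars and bars, unrestricted non-negative solutions to x_1+…+x_4 = 17 number C(17+3,3) = 1140.
Subtract solutions that violate a single cap (substitute x_i' = x_i − (cap_i+1)): x_1 ≥ 3 gives C(17,3) = 680; x_2 ≥ 9 gives C(11,3) = 165; x_3 ≥ 7 gives C(13,3) = 286; x_4 ≥ 8 gives C(12,3) = 220. Together 1351.
Add back pairs where two caps are both exceeded: 56 + 120 + 84 + 4 + 1 + 10 = 275.
By inclusion–exclusion the count is 1140 − 1351 + 275 = 64.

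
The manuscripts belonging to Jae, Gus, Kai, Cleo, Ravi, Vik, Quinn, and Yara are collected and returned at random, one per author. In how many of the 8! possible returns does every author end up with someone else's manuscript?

14833

This is the derangement count D_8: permutations of 8 items with no fixed point.
By inclusion–exclusion this is Σ_{j=0}^{8} (−1)^j C(8,j)·(8−j)!.
Computing: 40320 − 40320 + 20160 − 6720 + 1680 − 336 + 56 − 8 + 1 = 14833.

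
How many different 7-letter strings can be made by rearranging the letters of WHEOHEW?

630

Letter multiplicities in WHEOHEW: E×2, H×2, O×1, W×2.
So there are 7! / (2!·2!·2!) = 630 distinguishable arrangements.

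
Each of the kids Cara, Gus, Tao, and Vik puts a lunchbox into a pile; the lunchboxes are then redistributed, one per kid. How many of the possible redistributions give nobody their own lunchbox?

Let Aᵢ be the assignments in which kid i gets their own lunchbox. We want the size of the complement of A₁∪…∪A_4.
By inclusion–exclusion this is Σ_{j=0}^{4} (−1)^j C(4,j)·(4−j)!.
Computing: 24 − 24 + 12 − 4 + 1 = 9.

9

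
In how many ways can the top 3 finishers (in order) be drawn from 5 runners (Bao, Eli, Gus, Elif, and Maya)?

There are 5 choices for 1st place, 4 for 2nd, and 3 for 3rd.
That gives 5 × 4 × 3 = 60.

60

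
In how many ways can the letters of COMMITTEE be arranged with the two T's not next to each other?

35280

There are 9!/(2!·2!·2!) = 45360 arrangements of COMMITTEE in total.
Arrangements with the T's together: treat TT as one letter, giving (8)!/(2!·2!) = 10080.
Subtracting, 45360 − 10080 = 35280 arrangements keep the T's apart.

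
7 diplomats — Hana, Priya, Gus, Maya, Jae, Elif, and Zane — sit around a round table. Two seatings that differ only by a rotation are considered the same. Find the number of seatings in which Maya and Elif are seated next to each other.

Glue Maya and Elif into a block (2 internal orders). Seating 6 units around a circle gives (5)! arrangements.
So 2 × (5)! = 2 × 120 = 240.

240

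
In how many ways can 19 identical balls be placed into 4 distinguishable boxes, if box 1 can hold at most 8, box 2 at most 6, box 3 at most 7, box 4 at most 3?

Ignoring the caps, the number of non-negative solutions to x_1+…+x_4 = 19 is C(22,3) = 1540.
Subtract solutions that violate a single cap (substitute x_i' = x_i − (cap_i+1)): x_1 ≥ 9 gives C(13,3) = 286; x_2 ≥ 7 gives C(15,3) = 455; x_3 ≥ 8 gives C(14,3) = 364; x_4 ≥ 4 gives C(18,3) = 816. Together 1921.
Add back pairs where two caps are both exceeded: 20 + 10 + 84 + 35 + 165 + 120 = 434.
Subtract triples: 0 + 0 + 0 + 1 = 1.
By inclusion–exclusion the count is 1540 − 1921 + 434 − 1 = 52.

52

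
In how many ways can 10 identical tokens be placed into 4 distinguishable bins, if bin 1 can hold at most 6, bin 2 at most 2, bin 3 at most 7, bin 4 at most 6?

Without the upper bounds there are C(13,3) = 286 ways to split 10 among 4 bins.
Subtract solutions that violate a single cap (substitute x_i' = x_i − (cap_i+1)): x_1 ≥ 7 gives C(6,3) = 20; x_2 ≥ 3 gives C(10,3) = 120; x_3 ≥ 8 gives C(5,3) = 10; x_4 ≥ 7 gives C(6,3) = 20. Together 170.
Add back pairs where two caps are both exceeded: 1 + 0 + 0 + 0 + 1 + 0 = 2.
By inclusion–exclusion the count is 286 − 170 + 2 = 118.

118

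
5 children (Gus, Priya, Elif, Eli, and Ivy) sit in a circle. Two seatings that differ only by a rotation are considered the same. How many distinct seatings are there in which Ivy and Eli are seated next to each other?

12

Glue Ivy and Eli into a block (2 internal orders). Seating 4 units around a circle gives (3)! arrangements.
So 2 × (3)! = 2 × 6 = 12.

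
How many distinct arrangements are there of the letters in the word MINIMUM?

420

MINIMUM has 7 letters with I appearing twice and M appearing 3 times.
Dividing 7! = 5040 by 3!·2! = 12 for the repeated letters gives 420.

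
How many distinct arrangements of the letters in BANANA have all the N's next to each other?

20

Treat the 2 copies of N as a single block. The multiset to arrange is then {NN, A, A, A, B}, 5 items in all.
That gives (5)!/(3!) = 20 arrangements.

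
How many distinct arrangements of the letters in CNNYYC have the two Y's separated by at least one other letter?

There are 6!/(2!·2!·2!) = 90 arrangements of CNNYYC in total.
Arrangements with the Y's together: treat YY as one letter, giving (5)!/(2!·2!) = 30.
Hence 90 − 30 = 60.

60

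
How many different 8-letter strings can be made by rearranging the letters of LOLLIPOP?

LOLLIPOP has 8 letters with L appearing 3 times, O appearing twice, and P appearing twice.
The number of distinct arrangements is 8!/(3!·2!·2!) = 40320/24 = 1680.

1680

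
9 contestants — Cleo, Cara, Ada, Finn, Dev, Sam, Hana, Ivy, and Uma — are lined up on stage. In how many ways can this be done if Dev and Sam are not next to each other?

There are 9! = 362880 arrangements in all. If Dev and Sam are adjacent, merging them into one block gives 2·(8)! = 80640 arrangements.
Complementary counting: 362880 − 80640 = 282240.

282240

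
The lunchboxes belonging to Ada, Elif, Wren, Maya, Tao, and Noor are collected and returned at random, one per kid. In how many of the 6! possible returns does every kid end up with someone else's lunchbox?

265

This is the derangement count D_6: permutations of 6 items with no fixed point.
By inclusion–exclusion this is Σ_{j=0}^{6} (−1)^j C(6,j)·(6−j)!.
Computing: 720 − 720 + 360 − 120 + 30 − 6 + 1 = 265.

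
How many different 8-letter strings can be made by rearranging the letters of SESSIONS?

1680

The 8 letters of SESSIONS have repeats: S appearing 4 times.
So there are 8! / (4!) = 1680 distinguishable arrangements.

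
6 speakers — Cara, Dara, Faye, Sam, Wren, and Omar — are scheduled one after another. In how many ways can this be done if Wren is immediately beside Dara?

Place the 4 others and the Wren-Dara pair as 5 objects in a line; the pair has 2 internal arrangements.
That gives 2 × 5! = 2 × 120 = 240.

240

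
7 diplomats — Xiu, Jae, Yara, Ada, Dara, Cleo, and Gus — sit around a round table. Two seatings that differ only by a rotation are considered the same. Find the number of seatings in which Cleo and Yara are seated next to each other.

Treat {Cleo, Yara} as one unit (2 internal orders) and seat the resulting 6 units around the table: (5)! circular arrangements.
So 2 × (5)! = 2 × 120 = 240.

240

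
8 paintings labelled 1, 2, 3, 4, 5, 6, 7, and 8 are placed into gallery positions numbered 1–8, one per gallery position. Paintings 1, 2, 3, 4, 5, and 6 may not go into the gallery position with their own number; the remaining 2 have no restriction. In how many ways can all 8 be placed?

Let Aᵢ (for 1 ≤ i ≤ 6) be the placements that put painting i in its forbidden gallery position. Any j of these fix j positions, leaving (8−j)! ways to fill the rest, and there are C(6,j) ways to pick which j.
By inclusion–exclusion, the number of valid placements is Σ_{j=0}^{6} (−1)^j C(6,j)·(8−j)!.
Computing: 40320 − 30240 + 10800 − 2400 + 360 − 36 + 2 = 18806.

18806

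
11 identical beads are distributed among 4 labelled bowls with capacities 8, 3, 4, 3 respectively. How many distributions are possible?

70

Without the upper bounds there are C(14,3) = 364 ways to split 11 among 4 bowls.
Subtract solutions that violate a single cap (substitute x_i' = x_i − (cap_i+1)): x_1 ≥ 9 gives C(5,3) = 10; x_2 ≥ 4 gives C(10,3) = 120; x_3 ≥ 5 gives C(9,3) = 84; x_4 ≥ 4 gives C(10,3) = 120. Together 334.
Add back pairs where two caps are both exceeded: 0 + 0 + 0 + 10 + 20 + 10 = 40.
By inclusion–exclusion the count is 364 − 334 + 40 = 70.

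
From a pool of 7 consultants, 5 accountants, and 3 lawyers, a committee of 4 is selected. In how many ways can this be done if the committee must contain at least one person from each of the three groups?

With no constraint there are C(15,4) = 1365 possible selections.
Subtract selections that omit an entire group: no consultants → C(8,4) = 70; no accountants → C(10,4) = 210; no lawyers → C(12,4) = 495.
Add back selections omitting two groups (i.e. drawn from a single group): C(7,4) + C(5,4) + C(3,4) = 40.
By inclusion–exclusion: 1365 − 775 + 40 = 630.

630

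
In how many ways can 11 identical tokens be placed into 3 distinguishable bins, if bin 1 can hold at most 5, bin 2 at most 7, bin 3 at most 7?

By stars and bars, unrestricted non-negative solutions to x_1+…+x_3 = 11 number C(11+2,2) = 78.
Subtract solutions that violate a single cap (substitute x_i' = x_i − (cap_i+1)): x_1 ≥ 6 gives C(7,2) = 21; x_2 ≥ 8 gives C(5,2) = 10; x_3 ≥ 8 gives C(5,2) = 10. Together 41.
No two caps can be exceeded simultaneously, so the pair terms are all 0.
By inclusion–exclusion the count is 78 − 41 + 0 = 37.

37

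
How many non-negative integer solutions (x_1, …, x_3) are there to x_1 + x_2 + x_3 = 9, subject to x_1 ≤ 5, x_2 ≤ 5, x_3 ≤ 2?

9

By stars and bars, unrestricted non-negative solutions to x_1+…+x_3 = 9 number C(9+2,2) = 55.
Subtract solutions that violate a single cap (substitute x_i' = x_i − (cap_i+1)): x_1 ≥ 6 gives C(5,2) = 10; x_2 ≥ 6 gives C(5,2) = 10; x_3 ≥ 3 gives C(8,2) = 28. Together 48.
Add back pairs where two caps are both exceeded: 0 + 1 + 1 = 2.
By inclusion–exclusion the count is 55 − 48 + 2 = 9.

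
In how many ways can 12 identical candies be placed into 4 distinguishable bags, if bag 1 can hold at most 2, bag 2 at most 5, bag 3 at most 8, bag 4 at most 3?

Without the upper bounds there are C(15,3) = 455 ways to split 12 among 4 bags.
Subtract solutions that violate a single cap (substitute x_i' = x_i − (cap_i+1)): x_1 ≥ 3 gives C(12,3) = 220; x_2 ≥ 6 gives C(9,3) = 84; x_3 ≥ 9 gives C(6,3) = 20; x_4 ≥ 4 gives C(11,3) = 165. Together 489.
Add back pairs where two caps are both exceeded: 20 + 1 + 56 + 0 + 10 + 0 = 87.
By inclusion–exclusion the count is 455 − 489 + 87 = 53.

53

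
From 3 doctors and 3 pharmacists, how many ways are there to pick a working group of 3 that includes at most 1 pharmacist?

Split by how many pharmacists are chosen (0 through 1).
Sum: C(3,0)·C(3,3) + C(3,1)·C(3,2) = 1 + 9 = 10.

10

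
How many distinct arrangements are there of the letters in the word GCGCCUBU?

1680

GCGCCUBU has 8 letters with C appearing 3 times, G appearing twice, and U appearing twice.
Dividing 8! = 40320 by 3!·2!·2! = 24 for the repeated letters gives 1680.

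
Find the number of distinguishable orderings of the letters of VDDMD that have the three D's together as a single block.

Treat the 3 copies of D as a single block. The multiset to arrange is then {DDD, M, V}, 3 items in all.
All 3 items are distinct, so there are (3)! = 6 arrangements.

6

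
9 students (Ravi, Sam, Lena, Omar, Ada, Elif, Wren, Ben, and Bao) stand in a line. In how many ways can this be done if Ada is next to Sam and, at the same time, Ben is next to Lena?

20160

Treat {Ada,Sam} as one block (2 orders) and {Ben,Lena} as another (2 orders).
That leaves 7 units to arrange: 2 × 2 × 7! = 4 × 5040 = 20160.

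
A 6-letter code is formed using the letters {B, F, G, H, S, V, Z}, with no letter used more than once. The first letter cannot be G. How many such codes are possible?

The first letter has 7−1 = 6 choices (anything except G).
The remaining 5 letters are filled from the other 6 symbols without repetition: 6 × 5 × 4 × 3 × 2 = 720.
Total: 6 × 720 = 4320.

4320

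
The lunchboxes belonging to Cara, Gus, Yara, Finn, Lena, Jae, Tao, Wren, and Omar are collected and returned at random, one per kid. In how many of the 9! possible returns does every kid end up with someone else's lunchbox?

133496

Count assignments avoiding every fixed point. For any j of the 9 kids fixed to their own lunchbox, the other 9−j can be arranged in (9−j)! ways.
By inclusion–exclusion this is Σ_{j=0}^{9} (−1)^j C(9,j)·(9−j)!.
Computing: 362880 − 362880 + 181440 − 60480 + 15120 − 3024 + 504 − 72 + 9 − 1 = 133496.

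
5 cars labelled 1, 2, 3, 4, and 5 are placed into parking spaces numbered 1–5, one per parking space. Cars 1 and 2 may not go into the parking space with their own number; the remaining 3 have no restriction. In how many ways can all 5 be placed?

78

Let Aᵢ (for i ∈ {1, 2}) be the placements that put car i in its forbidden parking space. Any j of these fix j positions, leaving (5−j)! ways to fill the rest, and there are C(2,j) ways to pick which j.
By inclusion–exclusion, the number of valid placements is Σ_{j=0}^{2} (−1)^j C(2,j)·(5−j)!.
Computing: 120 − 48 + 6 = 78.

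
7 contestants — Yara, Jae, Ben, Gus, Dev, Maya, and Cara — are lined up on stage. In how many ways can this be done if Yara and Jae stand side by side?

1440

Glue Yara and Jae into one block (2 internal orders), leaving 6 units to arrange in a row.
So the count is 2·(6)! = 1440.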